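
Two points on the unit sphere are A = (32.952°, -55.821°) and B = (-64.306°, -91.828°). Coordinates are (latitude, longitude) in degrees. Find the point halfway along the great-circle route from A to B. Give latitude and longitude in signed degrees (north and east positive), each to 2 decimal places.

-16.36°, -67.91°

The central angle between A and B is δ = 1.7679 rad.
With f = 0.5, the slerp weights are sin((1−f)δ)/sin δ = 0.7885 and sin(fδ)/sin δ = 0.7885.
Weighted sum of the unit vectors: (0.7885)·(0.4714,-0.6942,0.5439) + (0.7885)·(-0.0138,-0.4333,-0.9011) = (0.3608, -0.8891, -0.2817).
Converting back: φ = atan2(z, √(x²+y²)) = -16.36°, λ = atan2(y, x) = -67.91°.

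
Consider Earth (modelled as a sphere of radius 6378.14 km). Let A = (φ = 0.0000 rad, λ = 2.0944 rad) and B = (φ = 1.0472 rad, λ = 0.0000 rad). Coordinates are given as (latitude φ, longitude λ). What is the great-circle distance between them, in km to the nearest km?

Let φ₁ = 0.0000 rad, φ₂ = 1.0472 rad, and Δλ = -2.0944 rad.
Haversine: a = sin²(Δφ/2) + cos φ₁ cos φ₂ sin²(Δλ/2) = 0.2500 + (1.0000)(0.5000)(0.7500) = 0.62500.
Central angle c = 2·arcsin(√a) = 1.82348 rad.
Distance = R·c = 6378.14 × 1.8235 ≈ 11630 km.

11630 km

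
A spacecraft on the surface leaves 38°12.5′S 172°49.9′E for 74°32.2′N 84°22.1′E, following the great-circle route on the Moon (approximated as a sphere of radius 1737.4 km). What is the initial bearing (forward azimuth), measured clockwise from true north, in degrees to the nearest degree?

341°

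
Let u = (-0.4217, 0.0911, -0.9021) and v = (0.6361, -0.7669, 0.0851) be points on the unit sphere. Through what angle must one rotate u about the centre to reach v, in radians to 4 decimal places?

u·v = -0.4149; |u| = 1.0000, |v| = 1.0000.
cos θ = (u·v)/(|u||v|) = -0.4149, so θ = 1.9986 rad.

1.9986 rad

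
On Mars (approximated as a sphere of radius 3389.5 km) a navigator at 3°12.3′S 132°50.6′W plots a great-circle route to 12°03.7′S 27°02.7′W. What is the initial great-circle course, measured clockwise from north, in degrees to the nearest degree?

103°

Δλ = 105.798° = 1.8465 rad.
y = sin Δλ · cos φ₂ = (0.9622)(0.9779) = 0.9410
x = cos φ₁ sin φ₂ − sin φ₁ cos φ₂ cos Δλ = (0.9984)(-0.2090) − (-0.0559)(0.9779)(-0.2723) = -0.2235
θ = atan2(y, x) = 103.36°, so the bearing is 103°.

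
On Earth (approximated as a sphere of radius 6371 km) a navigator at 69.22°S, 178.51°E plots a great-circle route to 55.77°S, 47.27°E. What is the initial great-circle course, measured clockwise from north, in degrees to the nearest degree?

With φ₁ = -1.2081, φ₂ = -0.9734, Δλ = -2.2906 rad, the forward-azimuth formula gives
θ = atan2( sin Δλ cos φ₂ , cos φ₁ sin φ₂ − sin φ₁ cos φ₂ cos Δλ ) = atan2(-0.4230, -0.6400) = -146.54°.
Adding 360° brings this into [0°, 360°): 213°.

213°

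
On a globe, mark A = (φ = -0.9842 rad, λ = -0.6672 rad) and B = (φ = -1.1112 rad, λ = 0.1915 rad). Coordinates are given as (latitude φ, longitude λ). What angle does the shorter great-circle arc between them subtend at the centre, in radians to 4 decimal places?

0.4351 rad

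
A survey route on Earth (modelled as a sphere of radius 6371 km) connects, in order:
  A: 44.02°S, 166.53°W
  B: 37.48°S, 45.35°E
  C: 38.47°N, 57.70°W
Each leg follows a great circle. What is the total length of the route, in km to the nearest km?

Leg A→B: central angle 1.6326 rad, distance 10401.1 km.
Leg B→C: central angle 2.1163 rad, distance 13482.8 km.
Total: 10401.1 + 13482.8 ≈ 23884 km.

23884 km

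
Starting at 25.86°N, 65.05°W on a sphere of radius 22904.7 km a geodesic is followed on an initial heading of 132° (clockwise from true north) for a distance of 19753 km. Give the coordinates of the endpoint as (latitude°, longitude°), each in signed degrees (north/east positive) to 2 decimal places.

-9.99°, -30.09°

Angular distance δ = d/R = 19753/22904.7 = 0.86240 rad; initial bearing θ = 2.3038 rad.
sin φ₂ = sin φ₁ cos δ + cos φ₁ sin δ cos θ = (0.4362)(0.6506) + (0.8999)(0.7594)(-0.6691) = -0.1735, so φ₂ = -9.99°.
Δλ = atan2(sin θ sin δ cos φ₁, cos δ − sin φ₁ sin φ₂) = atan2(0.5078, 0.7263) = 34.962°.
λ₂ = -65.050° + 34.962° = -30.09°.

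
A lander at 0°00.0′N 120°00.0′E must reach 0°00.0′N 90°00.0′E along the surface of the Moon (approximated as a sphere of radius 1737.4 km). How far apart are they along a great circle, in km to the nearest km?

910 km

Let φ₁ = 0.0000 rad, φ₂ = 0.0000 rad, and Δλ = -0.5236 rad.
cos c = sin φ₁ sin φ₂ + cos φ₁ cos φ₂ cos Δλ = (0.0000)(0.0000) + (1.0000)(1.0000)(0.8660) = 0.86603,
so c = arccos(0.86603) = 0.52360 rad.
Distance = R·c = 1737.4 × 0.5236 ≈ 910 km.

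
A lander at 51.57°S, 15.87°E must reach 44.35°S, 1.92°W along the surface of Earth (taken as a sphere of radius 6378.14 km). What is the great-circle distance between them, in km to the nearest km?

With latitudes φ₁ = -51.570°, φ₂ = -44.350° and longitude difference Δλ = -17.790°:
cos c = sin φ₁ sin φ₂ + cos φ₁ cos φ₂ cos Δλ = (-0.7834)(-0.6990) + (0.6216)(0.7151)(0.9522) = 0.97082,
so c = arccos(0.97082) = 0.24218 rad.
Distance = R·c = 6378.14 × 0.2422 ≈ 1545 km.

1545 km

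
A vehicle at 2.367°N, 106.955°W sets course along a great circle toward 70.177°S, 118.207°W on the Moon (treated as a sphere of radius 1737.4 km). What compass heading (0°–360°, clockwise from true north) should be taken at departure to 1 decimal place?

184.0°

With φ₁ = 0.0413, φ₂ = -1.2248, Δλ = -0.1964 rad, the forward-azimuth formula gives
θ = atan2( sin Δλ cos φ₂ , cos φ₁ sin φ₂ − sin φ₁ cos φ₂ cos Δλ ) = atan2(-0.0662, -0.9537) = -176.03°.
Adding 360° brings this into [0°, 360°): 184.0°.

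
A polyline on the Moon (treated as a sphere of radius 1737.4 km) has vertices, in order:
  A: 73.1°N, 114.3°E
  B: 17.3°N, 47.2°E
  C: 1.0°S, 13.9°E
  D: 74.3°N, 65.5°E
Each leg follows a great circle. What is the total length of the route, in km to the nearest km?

5633 km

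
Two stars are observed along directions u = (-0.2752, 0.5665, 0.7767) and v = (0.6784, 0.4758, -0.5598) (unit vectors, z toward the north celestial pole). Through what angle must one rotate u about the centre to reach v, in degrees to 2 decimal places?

u·v = -0.3520; |u| = 1.0000, |v| = 1.0000.
cos θ = (u·v)/(|u||v|) = -0.3520, so θ = 110.61°.

110.61°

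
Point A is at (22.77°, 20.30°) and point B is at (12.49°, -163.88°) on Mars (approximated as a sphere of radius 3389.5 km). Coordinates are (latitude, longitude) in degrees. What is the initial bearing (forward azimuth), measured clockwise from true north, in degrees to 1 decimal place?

Δλ = 175.820° = 3.0686 rad.
y = sin Δλ · cos φ₂ = (0.0729)(0.9763) = 0.0712
x = cos φ₁ sin φ₂ − sin φ₁ cos φ₂ cos Δλ = (0.9221)(0.2163) − (0.3870)(0.9763)(-0.9973) = 0.5763
θ = atan2(y, x) = 7.04°, so the bearing is 7.0°.

7.0°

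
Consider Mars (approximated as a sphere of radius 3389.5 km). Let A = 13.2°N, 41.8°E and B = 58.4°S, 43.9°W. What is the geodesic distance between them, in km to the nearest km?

5856 km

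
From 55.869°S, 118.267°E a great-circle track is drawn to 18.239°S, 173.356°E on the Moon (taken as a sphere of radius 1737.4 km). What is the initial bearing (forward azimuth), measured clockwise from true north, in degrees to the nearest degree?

71°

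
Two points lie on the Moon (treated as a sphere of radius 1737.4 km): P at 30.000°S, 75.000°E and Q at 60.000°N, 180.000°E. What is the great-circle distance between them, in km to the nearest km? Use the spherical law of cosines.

3731 km

Let φ₁ = -0.5236 rad, φ₂ = 1.0472 rad, and Δλ = 1.8326 rad.
cos c = sin φ₁ sin φ₂ + cos φ₁ cos φ₂ cos Δλ = (-0.5000)(0.8660) + (0.8660)(0.5000)(-0.2588) = -0.54508,
so c = arccos(-0.54508) = 2.14729 rad.
Distance = R·c = 1737.4 × 2.1473 ≈ 3731 km.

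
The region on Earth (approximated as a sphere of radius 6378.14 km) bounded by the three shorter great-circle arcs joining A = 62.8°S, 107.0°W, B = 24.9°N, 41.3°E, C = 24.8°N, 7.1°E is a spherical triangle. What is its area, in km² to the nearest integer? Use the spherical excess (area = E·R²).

43027645 km²

Side lengths (central angles): a = 0.5402, b = 2.1442, c = 2.3851 rad; semiperimeter s = 2.5347.
By l'Huilier's theorem, tan(E/4) = √[tan(s/2) tan((s−a)/2) tan((s−b)/2) tan((s−c)/2)], giving spherical excess E = 1.0577 rad.
Area = E·R² = 1.0577 × (6378.14)² ≈ 43027645 km².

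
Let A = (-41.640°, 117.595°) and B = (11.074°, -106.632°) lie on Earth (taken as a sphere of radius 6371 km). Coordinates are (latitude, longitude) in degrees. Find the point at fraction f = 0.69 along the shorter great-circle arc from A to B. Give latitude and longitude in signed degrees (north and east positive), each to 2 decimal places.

-18.46°, -134.78°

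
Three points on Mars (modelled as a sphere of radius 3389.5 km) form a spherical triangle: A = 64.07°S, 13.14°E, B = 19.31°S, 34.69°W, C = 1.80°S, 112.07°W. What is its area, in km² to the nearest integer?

Side lengths (central angles): a = 1.3526, b = 1.7965, c = 0.9589 rad; semiperimeter s = 2.0540.
By l'Huilier's theorem, tan(E/4) = √[tan(s/2) tan((s−a)/2) tan((s−b)/2) tan((s−c)/2)], giving spherical excess E = 0.8606 rad.
Area = E·R² = 0.8606 × (3389.5)² ≈ 9887709 km².

9887709 km²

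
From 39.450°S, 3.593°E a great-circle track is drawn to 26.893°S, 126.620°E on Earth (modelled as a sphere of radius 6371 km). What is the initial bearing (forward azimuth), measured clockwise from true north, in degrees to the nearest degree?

131°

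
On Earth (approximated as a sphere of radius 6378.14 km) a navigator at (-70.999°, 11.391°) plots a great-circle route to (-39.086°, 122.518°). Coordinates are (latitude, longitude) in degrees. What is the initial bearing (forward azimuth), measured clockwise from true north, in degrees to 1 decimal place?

123.0°

With φ₁ = -1.2392, φ₂ = -0.6822, Δλ = 1.9395 rad, the forward-azimuth formula gives
θ = atan2( sin Δλ cos φ₂ , cos φ₁ sin φ₂ − sin φ₁ cos φ₂ cos Δλ ) = atan2(0.7240, -0.4698) = 122.98°.
So the initial bearing is 123.0°.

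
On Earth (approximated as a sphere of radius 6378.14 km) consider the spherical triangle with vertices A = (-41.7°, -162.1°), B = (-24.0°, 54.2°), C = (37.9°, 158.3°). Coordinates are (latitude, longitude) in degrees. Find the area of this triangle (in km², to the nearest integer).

Side lengths (central angles): a = 2.0103, b = 1.5255, c = 1.8537 rad; semiperimeter s = 2.6947.
By l'Huilier's theorem, tan(E/4) = √[tan(s/2) tan((s−a)/2) tan((s−b)/2) tan((s−c)/2)], giving spherical excess E = 2.3919 rad.
Area = E·R² = 2.3919 × (6378.14)² ≈ 97302140 km².

97302140 km²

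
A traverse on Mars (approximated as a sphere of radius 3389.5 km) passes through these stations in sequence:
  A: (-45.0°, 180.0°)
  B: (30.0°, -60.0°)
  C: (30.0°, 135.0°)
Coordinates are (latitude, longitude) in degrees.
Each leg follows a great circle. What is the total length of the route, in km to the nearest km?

Leg A→B: central angle 2.2913 rad, distance 7766.3 km.
Leg B→C: central angle 2.0651 rad, distance 6999.8 km.
Total: 7766.3 + 6999.8 ≈ 14766 km.

14766 km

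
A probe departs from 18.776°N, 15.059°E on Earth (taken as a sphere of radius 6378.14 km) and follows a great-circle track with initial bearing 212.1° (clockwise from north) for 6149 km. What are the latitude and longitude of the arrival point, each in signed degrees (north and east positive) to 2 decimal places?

-28.38°, -14.69°

Angular distance δ = d/R = 6149/6378.14 = 0.96407 rad; initial bearing θ = 3.7018 rad.
sin φ₂ = sin φ₁ cos δ + cos φ₁ sin δ cos θ = (0.3219)(0.5702) + (0.9468)(0.8215)(-0.8471) = -0.4754, so φ₂ = -28.38°.
Δλ = atan2(sin θ sin δ cos φ₁, cos δ − sin φ₁ sin φ₂) = atan2(-0.4133, 0.7232) = -29.749°.
λ₂ = 15.059° − 29.749° = -14.69°.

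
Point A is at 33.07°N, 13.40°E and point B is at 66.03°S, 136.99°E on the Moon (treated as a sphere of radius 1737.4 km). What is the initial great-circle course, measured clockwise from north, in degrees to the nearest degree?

With φ₁ = 0.5772, φ₂ = -1.1524, Δλ = 2.1571 rad, the forward-azimuth formula gives
θ = atan2( sin Δλ cos φ₂ , cos φ₁ sin φ₂ − sin φ₁ cos φ₂ cos Δλ ) = atan2(0.3384, -0.6431) = 152.24°.
So the initial bearing is 152°.

152°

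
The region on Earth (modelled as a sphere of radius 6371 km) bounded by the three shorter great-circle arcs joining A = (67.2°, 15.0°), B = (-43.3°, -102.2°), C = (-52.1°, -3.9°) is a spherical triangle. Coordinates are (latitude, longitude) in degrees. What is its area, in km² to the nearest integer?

97628124 km²

Side lengths (central angles): a = 1.0740, b = 2.0970, c = 2.4359 rad; semiperimeter s = 2.8034.
By l'Huilier's theorem, tan(E/4) = √[tan(s/2) tan((s−a)/2) tan((s−b)/2) tan((s−c)/2)], giving spherical excess E = 2.4052 rad.
Area = E·R² = 2.4052 × (6371)² ≈ 97628124 km².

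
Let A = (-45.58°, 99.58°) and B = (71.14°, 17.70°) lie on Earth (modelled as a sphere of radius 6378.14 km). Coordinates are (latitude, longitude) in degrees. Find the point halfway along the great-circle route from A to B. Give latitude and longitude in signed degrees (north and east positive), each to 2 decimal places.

The central angle between A and B is δ = 2.2704 rad.
With f = 0.5, the slerp weights are sin((1−f)δ)/sin δ = 1.1850 and sin(fδ)/sin δ = 1.1850.
Weighted sum of the unit vectors: (1.1850)·(-0.1165,0.6902,-0.7142) + (1.1850)·(0.3080,0.0983,0.9463) = (0.2269, 0.9343, 0.2750).
Converting back: φ = atan2(z, √(x²+y²)) = 15.96°, λ = atan2(y, x) = 76.35°.

15.96°, 76.35°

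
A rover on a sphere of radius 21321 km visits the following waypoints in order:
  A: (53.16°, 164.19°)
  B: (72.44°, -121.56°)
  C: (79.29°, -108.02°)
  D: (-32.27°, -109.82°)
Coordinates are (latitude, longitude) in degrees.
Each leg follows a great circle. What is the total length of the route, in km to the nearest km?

Leg A→B: central angle 0.6230 rad, distance 13283.3 km.
Leg B→C: central angle 0.1320 rad, distance 2813.9 km.
Leg C→D: central angle 1.9472 rad, distance 41515.7 km.
Total: 13283.3 + 2813.9 + 41515.7 ≈ 57613 km.

57613 km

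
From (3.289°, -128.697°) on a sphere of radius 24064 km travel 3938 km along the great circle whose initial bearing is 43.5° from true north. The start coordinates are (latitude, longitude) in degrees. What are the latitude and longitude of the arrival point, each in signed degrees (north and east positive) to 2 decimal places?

Angular distance δ = d/R = 3938/24064 = 0.16365 rad; initial bearing θ = 0.7592 rad.
sin φ₂ = sin φ₁ cos δ + cos φ₁ sin δ cos θ = (0.0574)(0.9866) + (0.9984)(0.1629)(0.7254) = 0.1746, so φ₂ = 10.05°.
Δλ = atan2(sin θ sin δ cos φ₁, cos δ − sin φ₁ sin φ₂) = atan2(0.1120, 0.9766) = 6.540°.
λ₂ = -128.697° + 6.540° = -122.16°.

10.05°, -122.16°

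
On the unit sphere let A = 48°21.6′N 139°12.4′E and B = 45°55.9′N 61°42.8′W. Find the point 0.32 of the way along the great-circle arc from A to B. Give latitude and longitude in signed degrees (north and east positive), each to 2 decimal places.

The central angle between A and B is δ = 1.4653 rad.
With f = 0.32, the slerp weights are sin((1−f)δ)/sin δ = 0.8442 and sin(fδ)/sin δ = 0.4544.
Weighted sum of the unit vectors: (0.8442)·(-0.5030,0.4341,0.7473) + (0.4544)·(0.3296,-0.6125,0.7185) = (-0.2749, 0.0882, 0.9574).
Converting back: φ = atan2(z, √(x²+y²)) = 73.22°, λ = atan2(y, x) = 162.22°.

73.22°, 162.22°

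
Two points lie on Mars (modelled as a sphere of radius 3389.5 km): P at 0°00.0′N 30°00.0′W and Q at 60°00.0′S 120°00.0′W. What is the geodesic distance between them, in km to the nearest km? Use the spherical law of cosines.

5324 km

In radians: φ₁ = 0.0000, φ₂ = -1.0472, Δλ = -90.000° = -1.5708 rad.
cos c = sin φ₁ sin φ₂ + cos φ₁ cos φ₂ cos Δλ = (0.0000)(-0.8660) + (1.0000)(0.5000)(0.0000) = 0.00000,
so c = arccos(0.00000) = 1.57080 rad.
Distance = R·c = 3389.5 × 1.5708 ≈ 5324 km.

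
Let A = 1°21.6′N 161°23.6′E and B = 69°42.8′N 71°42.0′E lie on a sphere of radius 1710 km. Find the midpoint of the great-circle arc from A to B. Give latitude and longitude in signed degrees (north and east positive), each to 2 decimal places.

Central angle δ = 1.5467 rad. Interpolating on the sphere with fraction f = 0.5:
P = [sin((1−f)δ)·A + sin(fδ)·B] / sin δ = 0.6987·A + 0.6987·B in Cartesian coordinates,
giving P = (-0.5860, 0.4529, 0.6720), i.e. latitude 42.22°, longitude 142.30°.

42.22°, 142.30°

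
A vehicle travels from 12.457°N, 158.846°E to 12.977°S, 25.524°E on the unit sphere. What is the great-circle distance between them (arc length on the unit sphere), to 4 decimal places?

With latitudes φ₁ = 12.457°, φ₂ = -12.977° and longitude difference Δλ = -133.322°:
cos c = sin φ₁ sin φ₂ + cos φ₁ cos φ₂ cos Δλ = (0.2157)(-0.2246) + (0.9765)(0.9745)(-0.6861) = -0.70127,
so c = arccos(-0.70127) = 2.34798 rad.
On the unit sphere the arc length equals the central angle: 2.3480.

2.3480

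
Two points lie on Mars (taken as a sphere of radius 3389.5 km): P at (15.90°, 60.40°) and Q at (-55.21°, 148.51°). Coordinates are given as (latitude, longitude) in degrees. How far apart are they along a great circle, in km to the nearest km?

In radians: φ₁ = 0.2775, φ₂ = -0.9636, Δλ = 88.110° = 1.5378 rad.
Haversine: a = sin²(Δφ/2) + cos φ₁ cos φ₂ sin²(Δλ/2) = 0.3381 + (0.9617)(0.5706)(0.4835) = 0.60345.
Central angle c = 2·arcsin(√a) = 1.77919 rad.
Distance = R·c = 3389.5 × 1.7792 ≈ 6031 km.

6031 km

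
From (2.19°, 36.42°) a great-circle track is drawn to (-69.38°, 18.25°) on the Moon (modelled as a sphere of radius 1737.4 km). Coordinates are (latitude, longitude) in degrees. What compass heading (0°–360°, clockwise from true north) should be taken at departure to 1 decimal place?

With φ₁ = 0.0382, φ₂ = -1.2109, Δλ = -0.3171 rad, the forward-azimuth formula gives
θ = atan2( sin Δλ cos φ₂ , cos φ₁ sin φ₂ − sin φ₁ cos φ₂ cos Δλ ) = atan2(-0.1098, -0.9480) = -173.39°.
Adding 360° brings this into [0°, 360°): 186.6°.

186.6°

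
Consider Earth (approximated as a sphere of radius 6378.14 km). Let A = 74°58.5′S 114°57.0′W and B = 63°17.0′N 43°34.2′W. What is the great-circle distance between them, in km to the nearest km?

16212 km

Let φ₁ = -1.3086 rad, φ₂ = 1.1045 rad, and Δλ = 1.2458 rad.
cos c = sin φ₁ sin φ₂ + cos φ₁ cos φ₂ cos Δλ = (-0.9658)(0.8932) + (0.2592)(0.4496)(0.3193) = -0.82549,
so c = arccos(-0.82549) = 2.54187 rad.
Distance = R·c = 6378.14 × 2.5419 ≈ 16212 km.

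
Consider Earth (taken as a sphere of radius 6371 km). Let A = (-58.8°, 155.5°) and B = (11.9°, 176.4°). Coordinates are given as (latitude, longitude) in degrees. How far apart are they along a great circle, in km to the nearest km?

8085 km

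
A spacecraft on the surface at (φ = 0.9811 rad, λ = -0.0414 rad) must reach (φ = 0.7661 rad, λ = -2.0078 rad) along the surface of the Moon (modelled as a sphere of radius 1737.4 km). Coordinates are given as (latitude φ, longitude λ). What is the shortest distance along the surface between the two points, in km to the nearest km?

1973 km

In radians: φ₁ = 0.9811, φ₂ = 0.7661, Δλ = -112.666° = -1.9664 rad.
cos c = sin φ₁ sin φ₂ + cos φ₁ cos φ₂ cos Δλ = (0.8311)(0.6933) + (0.5561)(0.7206)(-0.3854) = 0.42180,
so c = arccos(0.42180) = 1.13537 rad.
Distance = R·c = 1737.4 × 1.1354 ≈ 1973 km.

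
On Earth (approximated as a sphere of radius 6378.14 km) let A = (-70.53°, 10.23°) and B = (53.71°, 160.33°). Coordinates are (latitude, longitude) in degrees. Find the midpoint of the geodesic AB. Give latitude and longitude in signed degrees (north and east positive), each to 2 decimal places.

-21.60°, 131.59°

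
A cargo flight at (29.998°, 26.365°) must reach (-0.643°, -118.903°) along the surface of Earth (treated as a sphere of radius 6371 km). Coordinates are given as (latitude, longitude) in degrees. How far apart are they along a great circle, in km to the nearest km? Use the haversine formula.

15104 km

In radians: φ₁ = 0.5236, φ₂ = -0.0112, Δλ = -145.268° = -2.5354 rad.
Haversine: a = sin²(Δφ/2) + cos φ₁ cos φ₂ sin²(Δλ/2) = 0.0698 + (0.8660)(0.9999)(0.9109) = 0.85865.
Central angle c = 2·arcsin(√a) = 2.37072 rad.
Distance = R·c = 6371 × 2.3707 ≈ 15104 km.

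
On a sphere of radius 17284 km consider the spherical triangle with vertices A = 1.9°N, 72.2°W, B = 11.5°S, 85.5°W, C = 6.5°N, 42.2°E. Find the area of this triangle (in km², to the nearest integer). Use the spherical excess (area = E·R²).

115392243 km²

Side lengths (central angles): a = 2.2370, b = 1.9894, c = 0.3286 rad; semiperimeter s = 2.2774.
By l'Huilier's theorem, tan(E/4) = √[tan(s/2) tan((s−a)/2) tan((s−b)/2) tan((s−c)/2)], giving spherical excess E = 0.3863 rad.
Area = E·R² = 0.3863 × (17284)² ≈ 115392243 km².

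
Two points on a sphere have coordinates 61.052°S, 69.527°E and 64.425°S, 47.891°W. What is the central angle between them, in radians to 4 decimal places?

Let φ₁ = -1.0656 rad, φ₂ = -1.1244 rad, and Δλ = -2.0493 rad.
cos c = sin φ₁ sin φ₂ + cos φ₁ cos φ₂ cos Δλ = (-0.8751)(-0.9020) + (0.4840)(0.4317)(-0.4605) = 0.69311,
so c = arccos(0.69311) = 0.80501 rad.
So the angular separation is 0.8050 rad.

0.8050 rad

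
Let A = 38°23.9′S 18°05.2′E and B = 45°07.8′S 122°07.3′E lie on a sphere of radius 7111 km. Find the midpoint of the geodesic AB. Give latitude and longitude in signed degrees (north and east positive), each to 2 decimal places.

-55.37°, 66.26°

Central angle δ = 1.2597 rad. Interpolating on the sphere with fraction f = 0.5:
P = [sin((1−f)δ)·A + sin(fδ)·B] / sin δ = 0.6187·A + 0.6187·B in Cartesian coordinates,
giving P = (0.2288, 0.5202, -0.8228), i.e. latitude -55.37°, longitude 66.26°.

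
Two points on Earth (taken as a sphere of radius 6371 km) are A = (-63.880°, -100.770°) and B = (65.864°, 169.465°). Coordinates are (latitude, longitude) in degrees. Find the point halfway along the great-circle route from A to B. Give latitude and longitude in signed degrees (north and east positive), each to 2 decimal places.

The central angle between A and B is δ = 2.5298 rad.
With f = 0.5, the slerp weights are sin((1−f)δ)/sin δ = 1.6604 and sin(fδ)/sin δ = 1.6604.
Weighted sum of the unit vectors: (1.6604)·(-0.0823,-0.4325,-0.8979) + (1.6604)·(-0.4020,0.0748,0.9126) = (-0.8041, -0.5940, 0.0244).
Converting back: φ = atan2(z, √(x²+y²)) = 1.40°, λ = atan2(y, x) = -143.55°.

1.40°, -143.55°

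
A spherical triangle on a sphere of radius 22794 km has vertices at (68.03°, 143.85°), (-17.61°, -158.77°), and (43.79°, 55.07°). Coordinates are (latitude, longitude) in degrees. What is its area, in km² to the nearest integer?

297568736 km²

Side lengths (central angles): a = 2.4668, b = 0.8665, c = 1.6593 rad; semiperimeter s = 2.4963.
By l'Huilier's theorem, tan(E/4) = √[tan(s/2) tan((s−a)/2) tan((s−b)/2) tan((s−c)/2)], giving spherical excess E = 0.5727 rad.
Area = E·R² = 0.5727 × (22794)² ≈ 297568736 km².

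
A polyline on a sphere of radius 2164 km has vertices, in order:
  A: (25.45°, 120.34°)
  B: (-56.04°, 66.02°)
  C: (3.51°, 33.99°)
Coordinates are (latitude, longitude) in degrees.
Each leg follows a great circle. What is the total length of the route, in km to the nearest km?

5991 km

Leg A→B: central angle 1.6331 rad, distance 3533.9 km.
Leg B→C: central angle 1.1352 rad, distance 2456.7 km.
Total: 3533.9 + 2456.7 ≈ 5991 km.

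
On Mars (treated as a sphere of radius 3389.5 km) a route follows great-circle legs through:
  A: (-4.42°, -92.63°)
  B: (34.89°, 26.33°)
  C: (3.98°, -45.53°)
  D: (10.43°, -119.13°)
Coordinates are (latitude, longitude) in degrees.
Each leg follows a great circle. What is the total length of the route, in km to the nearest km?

15508 km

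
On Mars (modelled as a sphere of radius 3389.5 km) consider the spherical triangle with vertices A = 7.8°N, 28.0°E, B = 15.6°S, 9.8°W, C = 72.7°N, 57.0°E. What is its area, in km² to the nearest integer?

5563381 km²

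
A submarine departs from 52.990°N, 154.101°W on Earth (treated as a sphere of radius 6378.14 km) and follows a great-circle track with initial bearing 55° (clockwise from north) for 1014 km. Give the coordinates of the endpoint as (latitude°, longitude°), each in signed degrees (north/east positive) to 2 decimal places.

57.47°, -140.15°

Angular distance δ = d/R = 1014/6378.14 = 0.15898 rad; initial bearing θ = 0.9599 rad.
sin φ₂ = sin φ₁ cos δ + cos φ₁ sin δ cos θ = (0.7985)(0.9874) + (0.6020)(0.1583)(0.5736) = 0.8431, so φ₂ = 57.47°.
Δλ = atan2(sin θ sin δ cos φ₁, cos δ − sin φ₁ sin φ₂) = atan2(0.0781, 0.3141) = 13.955°.
λ₂ = -154.101° + 13.955° = -140.15°.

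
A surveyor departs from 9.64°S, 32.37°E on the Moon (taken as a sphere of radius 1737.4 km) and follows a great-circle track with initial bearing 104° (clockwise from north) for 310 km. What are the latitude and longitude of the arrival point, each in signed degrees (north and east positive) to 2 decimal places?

-11.95°, 42.51°

Angular distance δ = d/R = 310/1737.4 = 0.17843 rad; initial bearing θ = 1.8151 rad.
sin φ₂ = sin φ₁ cos δ + cos φ₁ sin δ cos θ = (-0.1675)(0.9841) + (0.9859)(0.1775)(-0.2419) = -0.2071, so φ₂ = -11.95°.
Δλ = atan2(sin θ sin δ cos φ₁, cos δ − sin φ₁ sin φ₂) = atan2(0.1698, 0.9494) = 10.138°.
λ₂ = 32.370° + 10.138° = 42.51°.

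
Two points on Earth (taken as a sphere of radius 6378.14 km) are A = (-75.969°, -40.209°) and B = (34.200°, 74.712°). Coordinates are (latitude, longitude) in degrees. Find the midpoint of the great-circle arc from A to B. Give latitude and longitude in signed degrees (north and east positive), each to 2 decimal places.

-28.31°, 57.84°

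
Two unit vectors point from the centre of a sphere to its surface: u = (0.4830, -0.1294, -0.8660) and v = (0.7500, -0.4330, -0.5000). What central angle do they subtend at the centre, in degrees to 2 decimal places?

u·v = 0.8513; |u| = 1.0000, |v| = 1.0000.
cos θ = (u·v)/(|u||v|) = 0.8513, so θ = 31.65°.

31.65°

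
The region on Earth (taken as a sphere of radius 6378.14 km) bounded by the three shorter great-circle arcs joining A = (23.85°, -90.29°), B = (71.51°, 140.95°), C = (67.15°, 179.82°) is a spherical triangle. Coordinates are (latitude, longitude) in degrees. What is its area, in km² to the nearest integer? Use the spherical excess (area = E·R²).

5097009 km²

Side lengths (central angles): a = 0.2462, b = 1.1882, c = 1.3675 rad; semiperimeter s = 1.4010.
By l'Huilier's theorem, tan(E/4) = √[tan(s/2) tan((s−a)/2) tan((s−b)/2) tan((s−c)/2)], giving spherical excess E = 0.1253 rad.
Area = E·R² = 0.1253 × (6378.14)² ≈ 5097009 km².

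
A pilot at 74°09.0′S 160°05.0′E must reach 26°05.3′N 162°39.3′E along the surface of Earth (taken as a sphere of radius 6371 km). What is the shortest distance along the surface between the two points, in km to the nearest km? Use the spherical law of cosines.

Let φ₁ = -1.2942 rad, φ₂ = 0.4553 rad, and Δλ = 0.0449 rad.
cos c = sin φ₁ sin φ₂ + cos φ₁ cos φ₂ cos Δλ = (-0.9620)(0.4398) + (0.2731)(0.8981)(0.9990) = -0.17799,
so c = arccos(-0.17799) = 1.74974 rad.
Distance = R·c = 6371 × 1.7497 ≈ 11148 km.

11148 km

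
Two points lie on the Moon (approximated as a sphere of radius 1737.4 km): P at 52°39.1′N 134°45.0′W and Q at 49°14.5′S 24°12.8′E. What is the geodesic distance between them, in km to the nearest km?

5045 km

With latitudes φ₁ = 52.652°, φ₂ = -49.242° and longitude difference Δλ = 158.963°:
cos c = sin φ₁ sin φ₂ + cos φ₁ cos φ₂ cos Δλ = (0.7950)(-0.7575) + (0.6067)(0.6529)(-0.9334) = -0.97183,
so c = arccos(-0.97183) = 2.90368 rad.
Distance = R·c = 1737.4 × 2.9037 ≈ 5045 km.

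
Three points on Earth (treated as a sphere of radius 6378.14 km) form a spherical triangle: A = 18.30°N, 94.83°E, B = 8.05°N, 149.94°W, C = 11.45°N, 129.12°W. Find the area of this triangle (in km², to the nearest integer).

Side lengths (central angles): a = 0.3629, b = 2.2238, c = 1.9356 rad; semiperimeter s = 2.2611.
By l'Huilier's theorem, tan(E/4) = √[tan(s/2) tan((s−a)/2) tan((s−b)/2) tan((s−c)/2)], giving spherical excess E = 0.3801 rad.
Area = E·R² = 0.3801 × (6378.14)² ≈ 15460795 km².

15460795 km²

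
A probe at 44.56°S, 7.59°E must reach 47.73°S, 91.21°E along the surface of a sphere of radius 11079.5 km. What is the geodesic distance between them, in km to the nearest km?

10651 km

In radians: φ₁ = -0.7777, φ₂ = -0.8330, Δλ = 83.620° = 1.4594 rad.
cos c = sin φ₁ sin φ₂ + cos φ₁ cos φ₂ cos Δλ = (-0.7017)(-0.7400) + (0.7125)(0.6726)(0.1111) = 0.57247,
so c = arccos(0.57247) = 0.96128 rad.
Distance = R·c = 11079.5 × 0.9613 ≈ 10651 km.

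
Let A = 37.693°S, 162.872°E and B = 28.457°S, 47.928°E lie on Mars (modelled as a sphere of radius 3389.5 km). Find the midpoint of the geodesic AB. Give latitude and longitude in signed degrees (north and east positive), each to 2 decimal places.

-50.36°, 100.68°

The central angle between A and B is δ = 1.5728 rad.
With f = 0.5, the slerp weights are sin((1−f)δ)/sin δ = 0.7078 and sin(fδ)/sin δ = 0.7078.
Weighted sum of the unit vectors: (0.7078)·(-0.7562,0.2330,-0.6114) + (0.7078)·(0.5891,0.6526,-0.4765) = (-0.1183, 0.6269, -0.7701).
Converting back: φ = atan2(z, √(x²+y²)) = -50.36°, λ = atan2(y, x) = 100.68°.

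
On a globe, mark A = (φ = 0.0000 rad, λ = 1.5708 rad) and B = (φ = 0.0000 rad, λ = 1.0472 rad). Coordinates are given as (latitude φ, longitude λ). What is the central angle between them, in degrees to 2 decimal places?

30.00°

In radians: φ₁ = 0.0000, φ₂ = 0.0000, Δλ = -30.000° = -0.5236 rad.
Haversine: a = sin²(Δφ/2) + cos φ₁ cos φ₂ sin²(Δλ/2) = 0.0000 + (1.0000)(1.0000)(0.0670) = 0.06699.
Central angle c = 2·arcsin(√a) = 0.52360 rad.
So the angular separation is 30.00°.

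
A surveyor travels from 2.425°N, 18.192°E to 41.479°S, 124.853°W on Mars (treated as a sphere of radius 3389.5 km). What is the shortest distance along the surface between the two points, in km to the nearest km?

7618 km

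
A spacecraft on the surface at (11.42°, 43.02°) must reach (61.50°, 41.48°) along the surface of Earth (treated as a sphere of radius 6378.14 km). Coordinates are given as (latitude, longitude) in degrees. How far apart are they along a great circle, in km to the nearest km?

In radians: φ₁ = 0.1993, φ₂ = 1.0734, Δλ = -1.540° = -0.0269 rad.
cos c = sin φ₁ sin φ₂ + cos φ₁ cos φ₂ cos Δλ = (0.1980)(0.8788) + (0.9802)(0.4772)(0.9996) = 0.64155,
so c = arccos(0.64155) = 0.87428 rad.
Distance = R·c = 6378.14 × 0.8743 ≈ 5576 km.

5576 km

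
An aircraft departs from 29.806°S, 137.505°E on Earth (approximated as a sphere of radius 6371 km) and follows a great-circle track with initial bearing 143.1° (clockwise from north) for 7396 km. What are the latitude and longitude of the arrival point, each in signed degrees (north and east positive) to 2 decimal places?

Angular distance δ = d/R = 7396/6371 = 1.16089 rad; initial bearing θ = 2.4976 rad.
sin φ₂ = sin φ₁ cos δ + cos φ₁ sin δ cos θ = (-0.4971)(0.3985) + (0.8677)(0.9172)(-0.7997) = -0.8345, so φ₂ = -56.56°.
Δλ = atan2(sin θ sin δ cos φ₁, cos δ − sin φ₁ sin φ₂) = atan2(0.4778, -0.0163) = 91.951°.
λ₂ = 137.505° + 91.951° = 229.46° → -130.54° after wrapping to (−180°, 180°].

-56.56°, -130.54°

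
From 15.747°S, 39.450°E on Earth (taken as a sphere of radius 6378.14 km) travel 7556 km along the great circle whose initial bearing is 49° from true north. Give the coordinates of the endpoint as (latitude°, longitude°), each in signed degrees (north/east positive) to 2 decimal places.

Angular distance δ = d/R = 7556/6378.14 = 1.18467 rad; initial bearing θ = 0.8552 rad.
sin φ₂ = sin φ₁ cos δ + cos φ₁ sin δ cos θ = (-0.2714)(0.3766) + (0.9625)(0.9264)(0.6561) = 0.4827, so φ₂ = 28.86°.
Δλ = atan2(sin θ sin δ cos φ₁, cos δ − sin φ₁ sin φ₂) = atan2(0.6729, 0.5076) = 52.971°.
λ₂ = 39.450° + 52.971° = 92.42°.

28.86°, 92.42°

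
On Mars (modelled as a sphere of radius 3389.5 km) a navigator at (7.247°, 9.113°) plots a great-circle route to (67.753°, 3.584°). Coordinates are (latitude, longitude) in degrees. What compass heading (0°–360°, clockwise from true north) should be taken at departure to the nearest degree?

Δλ = -5.529° = -0.0965 rad.
y = sin Δλ · cos φ₂ = (-0.0963)(0.3786) = -0.0365
x = cos φ₁ sin φ₂ − sin φ₁ cos φ₂ cos Δλ = (0.9920)(0.9256) − (0.1261)(0.3786)(0.9953) = 0.8706
θ = atan2(y, x) = -2.40°; adding 360° gives 358°.

358°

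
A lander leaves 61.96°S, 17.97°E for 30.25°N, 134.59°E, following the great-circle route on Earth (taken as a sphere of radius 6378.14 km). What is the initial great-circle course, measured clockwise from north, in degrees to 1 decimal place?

97.7°

With φ₁ = -1.0814, φ₂ = 0.5280, Δλ = 2.0354 rad, the forward-azimuth formula gives
θ = atan2( sin Δλ cos φ₂ , cos φ₁ sin φ₂ − sin φ₁ cos φ₂ cos Δλ ) = atan2(0.7723, -0.1048) = 97.73°.
So the initial bearing is 97.7°.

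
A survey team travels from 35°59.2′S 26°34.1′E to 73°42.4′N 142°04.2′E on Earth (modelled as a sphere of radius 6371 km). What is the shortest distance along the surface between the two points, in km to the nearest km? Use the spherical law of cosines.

With latitudes φ₁ = -35.987°, φ₂ = 73.707° and longitude difference Δλ = 115.502°:
cos c = sin φ₁ sin φ₂ + cos φ₁ cos φ₂ cos Δλ = (-0.5876)(0.9598) + (0.8092)(0.2806)(-0.4305) = -0.66174,
so c = arccos(-0.66174) = 2.29393 rad.
Distance = R·c = 6371 × 2.2939 ≈ 14615 km.

14615 km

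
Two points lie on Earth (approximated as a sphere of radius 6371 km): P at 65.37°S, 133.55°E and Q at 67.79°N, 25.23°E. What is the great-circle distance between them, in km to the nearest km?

17014 km

Let φ₁ = -1.1409 rad, φ₂ = 1.1832 rad, and Δλ = -1.8905 rad.
Haversine: a = sin²(Δφ/2) + cos φ₁ cos φ₂ sin²(Δλ/2) = 0.8420 + (0.4168)(0.3780)(0.6572) = 0.94555.
Central angle c = 2·arcsin(√a) = 2.67054 rad.
Distance = R·c = 6371 × 2.6705 ≈ 17014 km.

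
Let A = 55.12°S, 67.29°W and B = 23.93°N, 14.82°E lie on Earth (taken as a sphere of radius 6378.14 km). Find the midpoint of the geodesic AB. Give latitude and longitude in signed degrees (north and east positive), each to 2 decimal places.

-19.95°, -14.89°

The central angle between A and B is δ = 1.8349 rad.
With f = 0.5, the slerp weights are sin((1−f)δ)/sin δ = 0.8226 and sin(fδ)/sin δ = 0.8226.
Weighted sum of the unit vectors: (0.8226)·(0.2208,-0.5275,-0.8204) + (0.8226)·(0.8836,0.2338,0.4056) = (0.9084, -0.2416, -0.3411).
Converting back: φ = atan2(z, √(x²+y²)) = -19.95°, λ = atan2(y, x) = -14.89°.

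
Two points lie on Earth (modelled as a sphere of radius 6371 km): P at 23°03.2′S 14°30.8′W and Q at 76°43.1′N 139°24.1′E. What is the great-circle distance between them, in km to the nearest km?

13879 km

With latitudes φ₁ = -23.053°, φ₂ = 76.718° and longitude difference Δλ = 153.915°:
Haversine: a = sin²(Δφ/2) + cos φ₁ cos φ₂ sin²(Δλ/2) = 0.5849 + (0.9201)(0.2297)(0.9491) = 0.78549.
Central angle c = 2·arcsin(√a) = 2.17849 rad.
Distance = R·c = 6371 × 2.1785 ≈ 13879 km.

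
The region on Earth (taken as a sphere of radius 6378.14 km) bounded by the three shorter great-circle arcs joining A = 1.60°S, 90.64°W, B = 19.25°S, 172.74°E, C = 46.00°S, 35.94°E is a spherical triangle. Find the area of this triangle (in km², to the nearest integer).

Side lengths (central angles): a = 1.8141, b = 1.9755, c = 1.6706 rad; semiperimeter s = 2.7301.
By l'Huilier's theorem, tan(E/4) = √[tan(s/2) tan((s−a)/2) tan((s−b)/2) tan((s−c)/2)], giving spherical excess E = 2.5491 rad.
Area = E·R² = 2.5491 × (6378.14)² ≈ 103698854 km².

103698854 km²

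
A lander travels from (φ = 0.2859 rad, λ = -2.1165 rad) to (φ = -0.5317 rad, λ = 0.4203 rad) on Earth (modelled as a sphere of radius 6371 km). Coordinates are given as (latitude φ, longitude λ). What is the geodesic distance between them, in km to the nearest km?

16169 km

Let φ₁ = 0.2859 rad, φ₂ = -0.5317 rad, and Δλ = 2.5368 rad.
cos c = sin φ₁ sin φ₂ + cos φ₁ cos φ₂ cos Δλ = (0.2820)(-0.5070) + (0.9594)(0.8619)(-0.8226) = -0.82326,
so c = arccos(-0.82326) = 2.53792 rad.
Distance = R·c = 6371 × 2.5379 ≈ 16169 km.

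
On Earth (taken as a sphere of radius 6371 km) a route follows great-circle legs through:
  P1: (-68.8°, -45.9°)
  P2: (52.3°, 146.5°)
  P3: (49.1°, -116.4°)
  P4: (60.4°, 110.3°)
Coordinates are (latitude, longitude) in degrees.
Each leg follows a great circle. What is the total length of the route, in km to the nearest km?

31514 km

Leg P1→P2: central angle 2.8360 rad, distance 18068.0 km.
Leg P2→P3: central angle 0.9902 rad, distance 6308.3 km.
Leg P3→P4: central angle 1.1203 rad, distance 7137.4 km.
Total: 18068.0 + 6308.3 + 7137.4 ≈ 31514 km.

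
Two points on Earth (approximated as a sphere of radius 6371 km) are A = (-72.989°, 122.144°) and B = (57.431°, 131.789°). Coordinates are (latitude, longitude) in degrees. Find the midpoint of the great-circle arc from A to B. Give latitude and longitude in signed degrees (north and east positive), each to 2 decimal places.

Central angle δ = 2.2792 rad. Interpolating on the sphere with fraction f = 0.5:
P = [sin((1−f)δ)·A + sin(fδ)·B] / sin δ = 1.1963·A + 1.1963·B in Cartesian coordinates,
giving P = (-0.6153, 0.7765, -0.1358), i.e. latitude -7.80°, longitude 128.40°.

-7.80°, 128.40°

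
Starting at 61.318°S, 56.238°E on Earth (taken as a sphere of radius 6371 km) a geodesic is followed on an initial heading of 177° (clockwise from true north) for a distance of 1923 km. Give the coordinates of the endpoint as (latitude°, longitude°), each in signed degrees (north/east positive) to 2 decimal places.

Angular distance δ = d/R = 1923/6371 = 0.30184 rad; initial bearing θ = 3.0892 rad.
sin φ₂ = sin φ₁ cos δ + cos φ₁ sin δ cos θ = (-0.8773)(0.9548) + (0.4799)(0.2973)(-0.9986) = -0.9801, so φ₂ = -78.56°.
Δλ = atan2(sin θ sin δ cos φ₁, cos δ − sin φ₁ sin φ₂) = atan2(0.0075, 0.0949) = 4.497°.
λ₂ = 56.238° + 4.497° = 60.74°.

-78.56°, 60.74°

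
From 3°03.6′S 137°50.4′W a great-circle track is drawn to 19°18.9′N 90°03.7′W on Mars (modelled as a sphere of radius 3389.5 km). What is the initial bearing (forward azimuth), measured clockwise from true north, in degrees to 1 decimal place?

With φ₁ = -0.0534, φ₂ = 0.3371, Δλ = 0.8339 rad, the forward-azimuth formula gives
θ = atan2( sin Δλ cos φ₂ , cos φ₁ sin φ₂ − sin φ₁ cos φ₂ cos Δλ ) = atan2(0.6989, 0.3641) = 62.48°.
So the initial bearing is 62.5°.

62.5°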